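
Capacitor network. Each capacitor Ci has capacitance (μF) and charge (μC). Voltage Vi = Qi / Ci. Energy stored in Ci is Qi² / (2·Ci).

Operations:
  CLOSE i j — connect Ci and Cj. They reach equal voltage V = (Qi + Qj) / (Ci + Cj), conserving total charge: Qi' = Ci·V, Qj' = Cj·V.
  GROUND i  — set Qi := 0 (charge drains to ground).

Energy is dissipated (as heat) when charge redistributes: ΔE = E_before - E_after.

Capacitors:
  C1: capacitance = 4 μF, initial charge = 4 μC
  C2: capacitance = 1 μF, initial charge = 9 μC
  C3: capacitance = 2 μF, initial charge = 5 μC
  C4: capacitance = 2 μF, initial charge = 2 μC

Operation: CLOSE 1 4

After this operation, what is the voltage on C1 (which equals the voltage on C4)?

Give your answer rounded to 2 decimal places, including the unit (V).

Answer: 1.00 V

Derivation:
Initial: C1(4μF, Q=4μC, V=1.00V), C2(1μF, Q=9μC, V=9.00V), C3(2μF, Q=5μC, V=2.50V), C4(2μF, Q=2μC, V=1.00V)
Op 1: CLOSE 1-4: Q_total=6.00, C_total=6.00, V=1.00; Q1=4.00, Q4=2.00; dissipated=0.000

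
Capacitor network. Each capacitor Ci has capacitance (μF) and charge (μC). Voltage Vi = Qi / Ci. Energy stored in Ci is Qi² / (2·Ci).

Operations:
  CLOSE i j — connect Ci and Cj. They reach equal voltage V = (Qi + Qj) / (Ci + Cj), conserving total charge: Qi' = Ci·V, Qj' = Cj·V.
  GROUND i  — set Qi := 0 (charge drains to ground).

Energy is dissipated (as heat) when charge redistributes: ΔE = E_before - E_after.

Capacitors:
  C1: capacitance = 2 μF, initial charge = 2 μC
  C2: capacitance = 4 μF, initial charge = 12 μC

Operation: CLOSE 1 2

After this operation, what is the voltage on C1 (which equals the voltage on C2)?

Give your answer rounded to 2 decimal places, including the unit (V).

Answer: 2.33 V

Derivation:
Initial: C1(2μF, Q=2μC, V=1.00V), C2(4μF, Q=12μC, V=3.00V)
Op 1: CLOSE 1-2: Q_total=14.00, C_total=6.00, V=2.33; Q1=4.67, Q2=9.33; dissipated=2.667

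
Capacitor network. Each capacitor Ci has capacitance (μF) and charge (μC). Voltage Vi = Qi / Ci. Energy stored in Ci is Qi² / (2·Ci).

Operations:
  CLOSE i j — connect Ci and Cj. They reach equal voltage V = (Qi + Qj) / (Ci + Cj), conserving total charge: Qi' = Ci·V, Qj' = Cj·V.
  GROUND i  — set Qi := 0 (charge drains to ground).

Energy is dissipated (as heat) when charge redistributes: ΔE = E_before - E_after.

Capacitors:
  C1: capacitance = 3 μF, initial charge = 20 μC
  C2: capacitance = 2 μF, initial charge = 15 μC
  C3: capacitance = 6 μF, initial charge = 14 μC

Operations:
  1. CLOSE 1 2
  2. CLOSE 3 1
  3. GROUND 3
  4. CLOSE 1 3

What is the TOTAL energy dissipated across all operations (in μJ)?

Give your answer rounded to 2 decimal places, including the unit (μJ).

Initial: C1(3μF, Q=20μC, V=6.67V), C2(2μF, Q=15μC, V=7.50V), C3(6μF, Q=14μC, V=2.33V)
Op 1: CLOSE 1-2: Q_total=35.00, C_total=5.00, V=7.00; Q1=21.00, Q2=14.00; dissipated=0.417
Op 2: CLOSE 3-1: Q_total=35.00, C_total=9.00, V=3.89; Q3=23.33, Q1=11.67; dissipated=21.778
Op 3: GROUND 3: Q3=0; energy lost=45.370
Op 4: CLOSE 1-3: Q_total=11.67, C_total=9.00, V=1.30; Q1=3.89, Q3=7.78; dissipated=15.123
Total dissipated: 82.688 μJ

Answer: 82.69 μJ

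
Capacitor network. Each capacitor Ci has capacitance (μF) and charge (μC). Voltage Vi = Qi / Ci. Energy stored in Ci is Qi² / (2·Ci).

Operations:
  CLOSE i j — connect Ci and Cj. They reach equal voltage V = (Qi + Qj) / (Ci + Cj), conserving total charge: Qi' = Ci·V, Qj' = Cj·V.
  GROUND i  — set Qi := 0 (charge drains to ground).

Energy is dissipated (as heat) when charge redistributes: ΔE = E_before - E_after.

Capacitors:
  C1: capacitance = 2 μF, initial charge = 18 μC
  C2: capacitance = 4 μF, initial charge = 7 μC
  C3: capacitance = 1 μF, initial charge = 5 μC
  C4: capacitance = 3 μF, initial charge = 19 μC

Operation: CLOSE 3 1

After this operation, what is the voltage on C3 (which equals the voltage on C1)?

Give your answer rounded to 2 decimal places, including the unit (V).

Initial: C1(2μF, Q=18μC, V=9.00V), C2(4μF, Q=7μC, V=1.75V), C3(1μF, Q=5μC, V=5.00V), C4(3μF, Q=19μC, V=6.33V)
Op 1: CLOSE 3-1: Q_total=23.00, C_total=3.00, V=7.67; Q3=7.67, Q1=15.33; dissipated=5.333

Answer: 7.67 V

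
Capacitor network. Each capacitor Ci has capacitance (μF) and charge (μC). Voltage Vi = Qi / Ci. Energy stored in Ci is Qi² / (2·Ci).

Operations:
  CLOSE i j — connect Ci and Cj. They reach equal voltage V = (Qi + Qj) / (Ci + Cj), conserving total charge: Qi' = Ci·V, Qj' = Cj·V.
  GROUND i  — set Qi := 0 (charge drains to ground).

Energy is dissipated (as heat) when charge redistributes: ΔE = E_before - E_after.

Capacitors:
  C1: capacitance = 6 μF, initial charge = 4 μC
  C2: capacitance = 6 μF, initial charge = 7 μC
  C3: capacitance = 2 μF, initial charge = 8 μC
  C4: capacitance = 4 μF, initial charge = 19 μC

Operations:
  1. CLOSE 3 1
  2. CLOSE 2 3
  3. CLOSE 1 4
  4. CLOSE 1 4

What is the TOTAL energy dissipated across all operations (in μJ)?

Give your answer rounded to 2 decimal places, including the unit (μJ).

Answer: 21.09 μJ

Derivation:
Initial: C1(6μF, Q=4μC, V=0.67V), C2(6μF, Q=7μC, V=1.17V), C3(2μF, Q=8μC, V=4.00V), C4(4μF, Q=19μC, V=4.75V)
Op 1: CLOSE 3-1: Q_total=12.00, C_total=8.00, V=1.50; Q3=3.00, Q1=9.00; dissipated=8.333
Op 2: CLOSE 2-3: Q_total=10.00, C_total=8.00, V=1.25; Q2=7.50, Q3=2.50; dissipated=0.083
Op 3: CLOSE 1-4: Q_total=28.00, C_total=10.00, V=2.80; Q1=16.80, Q4=11.20; dissipated=12.675
Op 4: CLOSE 1-4: Q_total=28.00, C_total=10.00, V=2.80; Q1=16.80, Q4=11.20; dissipated=0.000
Total dissipated: 21.092 μJ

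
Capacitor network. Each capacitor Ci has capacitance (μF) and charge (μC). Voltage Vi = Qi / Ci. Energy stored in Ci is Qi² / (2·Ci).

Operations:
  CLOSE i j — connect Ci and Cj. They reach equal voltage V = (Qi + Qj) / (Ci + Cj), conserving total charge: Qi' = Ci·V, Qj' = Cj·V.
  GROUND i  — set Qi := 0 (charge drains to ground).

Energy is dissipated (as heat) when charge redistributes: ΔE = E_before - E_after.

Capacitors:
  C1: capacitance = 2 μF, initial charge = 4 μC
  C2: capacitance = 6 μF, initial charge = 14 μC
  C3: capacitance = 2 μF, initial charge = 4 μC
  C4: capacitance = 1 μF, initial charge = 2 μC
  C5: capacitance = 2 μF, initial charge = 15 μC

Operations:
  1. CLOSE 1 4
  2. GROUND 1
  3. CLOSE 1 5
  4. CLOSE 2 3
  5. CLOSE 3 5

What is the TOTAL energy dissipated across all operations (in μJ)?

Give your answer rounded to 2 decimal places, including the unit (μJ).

Answer: 33.33 μJ

Derivation:
Initial: C1(2μF, Q=4μC, V=2.00V), C2(6μF, Q=14μC, V=2.33V), C3(2μF, Q=4μC, V=2.00V), C4(1μF, Q=2μC, V=2.00V), C5(2μF, Q=15μC, V=7.50V)
Op 1: CLOSE 1-4: Q_total=6.00, C_total=3.00, V=2.00; Q1=4.00, Q4=2.00; dissipated=0.000
Op 2: GROUND 1: Q1=0; energy lost=4.000
Op 3: CLOSE 1-5: Q_total=15.00, C_total=4.00, V=3.75; Q1=7.50, Q5=7.50; dissipated=28.125
Op 4: CLOSE 2-3: Q_total=18.00, C_total=8.00, V=2.25; Q2=13.50, Q3=4.50; dissipated=0.083
Op 5: CLOSE 3-5: Q_total=12.00, C_total=4.00, V=3.00; Q3=6.00, Q5=6.00; dissipated=1.125
Total dissipated: 33.333 μJ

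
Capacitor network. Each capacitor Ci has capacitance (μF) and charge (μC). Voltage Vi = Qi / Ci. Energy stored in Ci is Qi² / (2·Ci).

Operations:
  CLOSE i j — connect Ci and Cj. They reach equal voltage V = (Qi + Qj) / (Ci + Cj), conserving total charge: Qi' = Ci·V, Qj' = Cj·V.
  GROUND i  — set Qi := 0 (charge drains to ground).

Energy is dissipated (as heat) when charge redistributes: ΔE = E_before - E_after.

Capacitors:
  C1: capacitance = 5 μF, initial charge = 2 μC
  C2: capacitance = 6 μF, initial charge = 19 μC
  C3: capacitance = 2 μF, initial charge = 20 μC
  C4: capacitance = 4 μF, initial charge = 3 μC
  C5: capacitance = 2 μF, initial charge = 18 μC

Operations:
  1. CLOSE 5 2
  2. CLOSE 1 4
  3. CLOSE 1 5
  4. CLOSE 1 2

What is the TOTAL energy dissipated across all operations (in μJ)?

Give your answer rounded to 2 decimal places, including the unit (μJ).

Initial: C1(5μF, Q=2μC, V=0.40V), C2(6μF, Q=19μC, V=3.17V), C3(2μF, Q=20μC, V=10.00V), C4(4μF, Q=3μC, V=0.75V), C5(2μF, Q=18μC, V=9.00V)
Op 1: CLOSE 5-2: Q_total=37.00, C_total=8.00, V=4.62; Q5=9.25, Q2=27.75; dissipated=25.521
Op 2: CLOSE 1-4: Q_total=5.00, C_total=9.00, V=0.56; Q1=2.78, Q4=2.22; dissipated=0.136
Op 3: CLOSE 1-5: Q_total=12.03, C_total=7.00, V=1.72; Q1=8.59, Q5=3.44; dissipated=11.829
Op 4: CLOSE 1-2: Q_total=36.34, C_total=11.00, V=3.30; Q1=16.52, Q2=19.82; dissipated=11.522
Total dissipated: 49.007 μJ

Answer: 49.01 μJ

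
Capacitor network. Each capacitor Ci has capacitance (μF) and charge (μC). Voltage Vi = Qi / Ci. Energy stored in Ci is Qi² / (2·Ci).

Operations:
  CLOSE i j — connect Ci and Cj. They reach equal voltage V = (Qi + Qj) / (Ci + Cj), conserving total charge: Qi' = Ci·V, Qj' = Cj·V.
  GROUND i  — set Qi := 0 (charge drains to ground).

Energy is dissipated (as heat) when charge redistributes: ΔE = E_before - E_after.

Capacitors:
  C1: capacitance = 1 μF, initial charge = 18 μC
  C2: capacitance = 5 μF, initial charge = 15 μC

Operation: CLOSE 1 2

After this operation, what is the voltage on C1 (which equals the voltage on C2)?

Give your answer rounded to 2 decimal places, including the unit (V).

Initial: C1(1μF, Q=18μC, V=18.00V), C2(5μF, Q=15μC, V=3.00V)
Op 1: CLOSE 1-2: Q_total=33.00, C_total=6.00, V=5.50; Q1=5.50, Q2=27.50; dissipated=93.750

Answer: 5.50 V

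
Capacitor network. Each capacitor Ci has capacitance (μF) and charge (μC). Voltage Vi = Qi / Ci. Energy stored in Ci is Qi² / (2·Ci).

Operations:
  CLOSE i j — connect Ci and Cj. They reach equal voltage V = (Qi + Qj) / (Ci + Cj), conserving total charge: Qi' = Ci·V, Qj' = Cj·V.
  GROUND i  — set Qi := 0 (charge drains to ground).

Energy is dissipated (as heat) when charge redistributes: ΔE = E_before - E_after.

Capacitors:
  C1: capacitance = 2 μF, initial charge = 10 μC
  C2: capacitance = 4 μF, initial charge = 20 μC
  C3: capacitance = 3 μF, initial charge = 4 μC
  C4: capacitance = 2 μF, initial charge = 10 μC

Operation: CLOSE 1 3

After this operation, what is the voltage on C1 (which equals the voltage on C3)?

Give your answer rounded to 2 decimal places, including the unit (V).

Answer: 2.80 V

Derivation:
Initial: C1(2μF, Q=10μC, V=5.00V), C2(4μF, Q=20μC, V=5.00V), C3(3μF, Q=4μC, V=1.33V), C4(2μF, Q=10μC, V=5.00V)
Op 1: CLOSE 1-3: Q_total=14.00, C_total=5.00, V=2.80; Q1=5.60, Q3=8.40; dissipated=8.067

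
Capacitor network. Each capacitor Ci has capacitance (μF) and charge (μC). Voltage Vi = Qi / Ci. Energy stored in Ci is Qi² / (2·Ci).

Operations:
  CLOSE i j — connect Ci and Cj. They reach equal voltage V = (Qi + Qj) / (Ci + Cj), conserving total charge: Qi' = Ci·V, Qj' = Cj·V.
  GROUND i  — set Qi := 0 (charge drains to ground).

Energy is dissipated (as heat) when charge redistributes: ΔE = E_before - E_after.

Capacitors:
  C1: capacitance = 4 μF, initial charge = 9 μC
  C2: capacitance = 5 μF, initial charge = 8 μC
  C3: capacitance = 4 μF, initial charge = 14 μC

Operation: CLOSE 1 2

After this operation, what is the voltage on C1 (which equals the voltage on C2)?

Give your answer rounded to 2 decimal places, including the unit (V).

Answer: 1.89 V

Derivation:
Initial: C1(4μF, Q=9μC, V=2.25V), C2(5μF, Q=8μC, V=1.60V), C3(4μF, Q=14μC, V=3.50V)
Op 1: CLOSE 1-2: Q_total=17.00, C_total=9.00, V=1.89; Q1=7.56, Q2=9.44; dissipated=0.469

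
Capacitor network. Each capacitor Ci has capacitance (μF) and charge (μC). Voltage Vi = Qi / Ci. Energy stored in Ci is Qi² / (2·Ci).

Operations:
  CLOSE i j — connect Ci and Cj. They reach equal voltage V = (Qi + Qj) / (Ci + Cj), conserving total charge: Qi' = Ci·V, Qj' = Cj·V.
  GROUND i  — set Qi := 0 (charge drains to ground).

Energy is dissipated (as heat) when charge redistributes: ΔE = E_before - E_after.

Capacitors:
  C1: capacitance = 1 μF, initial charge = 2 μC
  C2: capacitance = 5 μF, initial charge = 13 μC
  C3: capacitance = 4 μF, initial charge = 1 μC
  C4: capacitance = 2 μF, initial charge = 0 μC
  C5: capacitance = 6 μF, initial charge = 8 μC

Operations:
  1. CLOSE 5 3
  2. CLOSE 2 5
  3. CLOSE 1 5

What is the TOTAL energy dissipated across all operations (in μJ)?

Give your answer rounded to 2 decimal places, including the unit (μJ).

Answer: 5.40 μJ

Derivation:
Initial: C1(1μF, Q=2μC, V=2.00V), C2(5μF, Q=13μC, V=2.60V), C3(4μF, Q=1μC, V=0.25V), C4(2μF, Q=0μC, V=0.00V), C5(6μF, Q=8μC, V=1.33V)
Op 1: CLOSE 5-3: Q_total=9.00, C_total=10.00, V=0.90; Q5=5.40, Q3=3.60; dissipated=1.408
Op 2: CLOSE 2-5: Q_total=18.40, C_total=11.00, V=1.67; Q2=8.36, Q5=10.04; dissipated=3.941
Op 3: CLOSE 1-5: Q_total=12.04, C_total=7.00, V=1.72; Q1=1.72, Q5=10.32; dissipated=0.046
Total dissipated: 5.395 μJ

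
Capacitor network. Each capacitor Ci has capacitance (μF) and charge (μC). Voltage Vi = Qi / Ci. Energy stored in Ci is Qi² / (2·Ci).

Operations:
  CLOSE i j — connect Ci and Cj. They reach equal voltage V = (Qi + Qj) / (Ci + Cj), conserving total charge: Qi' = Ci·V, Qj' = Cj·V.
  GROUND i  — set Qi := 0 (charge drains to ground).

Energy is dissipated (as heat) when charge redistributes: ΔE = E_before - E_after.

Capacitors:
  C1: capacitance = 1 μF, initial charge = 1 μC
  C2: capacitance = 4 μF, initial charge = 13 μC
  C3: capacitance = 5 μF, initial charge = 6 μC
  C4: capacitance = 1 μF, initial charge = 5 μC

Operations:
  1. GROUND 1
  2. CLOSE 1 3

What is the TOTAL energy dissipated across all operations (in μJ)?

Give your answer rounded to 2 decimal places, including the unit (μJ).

Initial: C1(1μF, Q=1μC, V=1.00V), C2(4μF, Q=13μC, V=3.25V), C3(5μF, Q=6μC, V=1.20V), C4(1μF, Q=5μC, V=5.00V)
Op 1: GROUND 1: Q1=0; energy lost=0.500
Op 2: CLOSE 1-3: Q_total=6.00, C_total=6.00, V=1.00; Q1=1.00, Q3=5.00; dissipated=0.600
Total dissipated: 1.100 μJ

Answer: 1.10 μJ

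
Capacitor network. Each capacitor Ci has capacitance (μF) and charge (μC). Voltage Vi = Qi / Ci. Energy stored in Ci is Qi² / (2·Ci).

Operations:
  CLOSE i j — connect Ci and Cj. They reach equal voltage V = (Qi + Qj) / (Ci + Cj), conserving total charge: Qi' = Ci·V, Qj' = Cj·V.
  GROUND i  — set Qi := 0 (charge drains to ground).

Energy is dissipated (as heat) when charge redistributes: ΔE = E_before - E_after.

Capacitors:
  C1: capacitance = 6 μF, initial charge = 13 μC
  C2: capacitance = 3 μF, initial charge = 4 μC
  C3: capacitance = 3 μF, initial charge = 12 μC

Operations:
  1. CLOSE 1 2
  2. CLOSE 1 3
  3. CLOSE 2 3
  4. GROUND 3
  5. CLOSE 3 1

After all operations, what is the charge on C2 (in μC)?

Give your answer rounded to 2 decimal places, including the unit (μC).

Initial: C1(6μF, Q=13μC, V=2.17V), C2(3μF, Q=4μC, V=1.33V), C3(3μF, Q=12μC, V=4.00V)
Op 1: CLOSE 1-2: Q_total=17.00, C_total=9.00, V=1.89; Q1=11.33, Q2=5.67; dissipated=0.694
Op 2: CLOSE 1-3: Q_total=23.33, C_total=9.00, V=2.59; Q1=15.56, Q3=7.78; dissipated=4.457
Op 3: CLOSE 2-3: Q_total=13.44, C_total=6.00, V=2.24; Q2=6.72, Q3=6.72; dissipated=0.371
Op 4: GROUND 3: Q3=0; energy lost=7.531
Op 5: CLOSE 3-1: Q_total=15.56, C_total=9.00, V=1.73; Q3=5.19, Q1=10.37; dissipated=6.722
Final charges: Q1=10.37, Q2=6.72, Q3=5.19

Answer: 6.72 μC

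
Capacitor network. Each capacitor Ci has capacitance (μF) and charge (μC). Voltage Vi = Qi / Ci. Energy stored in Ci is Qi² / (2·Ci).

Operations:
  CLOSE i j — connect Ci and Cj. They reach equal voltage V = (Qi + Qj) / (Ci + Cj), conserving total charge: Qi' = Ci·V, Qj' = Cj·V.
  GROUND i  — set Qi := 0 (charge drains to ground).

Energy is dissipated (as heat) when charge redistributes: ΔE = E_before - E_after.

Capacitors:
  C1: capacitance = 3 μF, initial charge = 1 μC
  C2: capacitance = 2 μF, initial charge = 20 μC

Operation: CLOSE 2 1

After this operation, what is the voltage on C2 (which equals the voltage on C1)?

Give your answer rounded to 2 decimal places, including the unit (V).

Answer: 4.20 V

Derivation:
Initial: C1(3μF, Q=1μC, V=0.33V), C2(2μF, Q=20μC, V=10.00V)
Op 1: CLOSE 2-1: Q_total=21.00, C_total=5.00, V=4.20; Q2=8.40, Q1=12.60; dissipated=56.067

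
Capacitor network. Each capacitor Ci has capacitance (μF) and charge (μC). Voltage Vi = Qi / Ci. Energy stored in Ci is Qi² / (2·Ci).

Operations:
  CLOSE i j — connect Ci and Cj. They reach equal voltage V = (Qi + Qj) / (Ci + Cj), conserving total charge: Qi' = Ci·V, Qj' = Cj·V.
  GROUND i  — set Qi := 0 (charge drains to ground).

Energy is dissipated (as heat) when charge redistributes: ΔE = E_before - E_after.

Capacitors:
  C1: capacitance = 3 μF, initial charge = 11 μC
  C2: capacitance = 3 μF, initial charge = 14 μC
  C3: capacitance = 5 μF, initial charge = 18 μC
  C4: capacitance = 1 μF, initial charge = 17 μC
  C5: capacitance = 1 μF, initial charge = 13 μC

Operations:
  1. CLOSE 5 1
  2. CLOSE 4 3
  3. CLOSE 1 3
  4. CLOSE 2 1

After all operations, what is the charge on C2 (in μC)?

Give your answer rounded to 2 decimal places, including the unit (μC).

Initial: C1(3μF, Q=11μC, V=3.67V), C2(3μF, Q=14μC, V=4.67V), C3(5μF, Q=18μC, V=3.60V), C4(1μF, Q=17μC, V=17.00V), C5(1μF, Q=13μC, V=13.00V)
Op 1: CLOSE 5-1: Q_total=24.00, C_total=4.00, V=6.00; Q5=6.00, Q1=18.00; dissipated=32.667
Op 2: CLOSE 4-3: Q_total=35.00, C_total=6.00, V=5.83; Q4=5.83, Q3=29.17; dissipated=74.817
Op 3: CLOSE 1-3: Q_total=47.17, C_total=8.00, V=5.90; Q1=17.69, Q3=29.48; dissipated=0.026
Op 4: CLOSE 2-1: Q_total=31.69, C_total=6.00, V=5.28; Q2=15.84, Q1=15.84; dissipated=1.133
Final charges: Q1=15.84, Q2=15.84, Q3=29.48, Q4=5.83, Q5=6.00

Answer: 15.84 μC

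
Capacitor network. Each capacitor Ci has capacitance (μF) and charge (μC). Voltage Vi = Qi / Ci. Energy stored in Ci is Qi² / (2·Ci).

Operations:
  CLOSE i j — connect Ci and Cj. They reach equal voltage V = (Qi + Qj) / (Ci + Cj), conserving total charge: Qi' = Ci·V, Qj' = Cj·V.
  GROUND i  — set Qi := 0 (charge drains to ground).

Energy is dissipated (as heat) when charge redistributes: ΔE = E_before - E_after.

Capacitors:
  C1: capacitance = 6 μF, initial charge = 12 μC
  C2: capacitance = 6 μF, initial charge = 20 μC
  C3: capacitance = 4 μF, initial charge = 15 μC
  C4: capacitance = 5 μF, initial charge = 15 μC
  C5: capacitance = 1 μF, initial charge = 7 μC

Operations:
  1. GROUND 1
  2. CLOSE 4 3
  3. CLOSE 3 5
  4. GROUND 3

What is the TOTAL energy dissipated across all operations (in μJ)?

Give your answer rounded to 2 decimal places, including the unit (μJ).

Answer: 51.08 μJ

Derivation:
Initial: C1(6μF, Q=12μC, V=2.00V), C2(6μF, Q=20μC, V=3.33V), C3(4μF, Q=15μC, V=3.75V), C4(5μF, Q=15μC, V=3.00V), C5(1μF, Q=7μC, V=7.00V)
Op 1: GROUND 1: Q1=0; energy lost=12.000
Op 2: CLOSE 4-3: Q_total=30.00, C_total=9.00, V=3.33; Q4=16.67, Q3=13.33; dissipated=0.625
Op 3: CLOSE 3-5: Q_total=20.33, C_total=5.00, V=4.07; Q3=16.27, Q5=4.07; dissipated=5.378
Op 4: GROUND 3: Q3=0; energy lost=33.076
Total dissipated: 51.078 μJ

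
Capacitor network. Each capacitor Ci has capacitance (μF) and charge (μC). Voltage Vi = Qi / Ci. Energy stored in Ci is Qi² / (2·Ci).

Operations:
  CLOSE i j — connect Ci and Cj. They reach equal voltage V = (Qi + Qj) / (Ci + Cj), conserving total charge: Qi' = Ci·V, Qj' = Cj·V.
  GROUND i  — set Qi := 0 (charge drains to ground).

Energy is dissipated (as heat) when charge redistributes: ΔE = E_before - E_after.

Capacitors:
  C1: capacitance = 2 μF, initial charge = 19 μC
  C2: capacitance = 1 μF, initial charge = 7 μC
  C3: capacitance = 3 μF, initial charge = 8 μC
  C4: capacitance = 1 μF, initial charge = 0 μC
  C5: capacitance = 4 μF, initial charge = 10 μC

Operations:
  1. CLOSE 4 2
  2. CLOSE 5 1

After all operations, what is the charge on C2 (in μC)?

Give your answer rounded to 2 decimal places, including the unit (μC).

Initial: C1(2μF, Q=19μC, V=9.50V), C2(1μF, Q=7μC, V=7.00V), C3(3μF, Q=8μC, V=2.67V), C4(1μF, Q=0μC, V=0.00V), C5(4μF, Q=10μC, V=2.50V)
Op 1: CLOSE 4-2: Q_total=7.00, C_total=2.00, V=3.50; Q4=3.50, Q2=3.50; dissipated=12.250
Op 2: CLOSE 5-1: Q_total=29.00, C_total=6.00, V=4.83; Q5=19.33, Q1=9.67; dissipated=32.667
Final charges: Q1=9.67, Q2=3.50, Q3=8.00, Q4=3.50, Q5=19.33

Answer: 3.50 μC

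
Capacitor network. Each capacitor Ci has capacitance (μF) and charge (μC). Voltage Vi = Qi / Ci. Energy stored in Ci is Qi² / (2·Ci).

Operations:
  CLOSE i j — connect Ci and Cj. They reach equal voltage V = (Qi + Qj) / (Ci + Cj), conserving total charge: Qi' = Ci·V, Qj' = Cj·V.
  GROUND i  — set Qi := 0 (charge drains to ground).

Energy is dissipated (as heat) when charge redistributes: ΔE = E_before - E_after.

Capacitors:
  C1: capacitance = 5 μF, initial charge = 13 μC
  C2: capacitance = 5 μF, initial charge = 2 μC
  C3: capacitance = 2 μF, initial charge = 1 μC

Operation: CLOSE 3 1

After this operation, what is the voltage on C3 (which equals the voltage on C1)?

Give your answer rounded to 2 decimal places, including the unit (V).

Answer: 2.00 V

Derivation:
Initial: C1(5μF, Q=13μC, V=2.60V), C2(5μF, Q=2μC, V=0.40V), C3(2μF, Q=1μC, V=0.50V)
Op 1: CLOSE 3-1: Q_total=14.00, C_total=7.00, V=2.00; Q3=4.00, Q1=10.00; dissipated=3.150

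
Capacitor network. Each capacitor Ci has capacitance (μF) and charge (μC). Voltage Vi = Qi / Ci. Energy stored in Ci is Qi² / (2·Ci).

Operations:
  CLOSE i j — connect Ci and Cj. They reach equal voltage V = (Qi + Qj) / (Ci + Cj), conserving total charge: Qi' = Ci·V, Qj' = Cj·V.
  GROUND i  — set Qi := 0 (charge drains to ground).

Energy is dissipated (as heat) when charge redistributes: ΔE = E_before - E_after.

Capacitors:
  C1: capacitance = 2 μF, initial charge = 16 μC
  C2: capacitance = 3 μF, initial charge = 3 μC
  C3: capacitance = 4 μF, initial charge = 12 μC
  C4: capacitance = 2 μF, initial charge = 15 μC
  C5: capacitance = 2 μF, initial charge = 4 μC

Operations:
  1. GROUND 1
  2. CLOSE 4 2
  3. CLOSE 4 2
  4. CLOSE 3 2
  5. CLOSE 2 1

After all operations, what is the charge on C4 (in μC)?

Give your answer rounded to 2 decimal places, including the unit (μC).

Initial: C1(2μF, Q=16μC, V=8.00V), C2(3μF, Q=3μC, V=1.00V), C3(4μF, Q=12μC, V=3.00V), C4(2μF, Q=15μC, V=7.50V), C5(2μF, Q=4μC, V=2.00V)
Op 1: GROUND 1: Q1=0; energy lost=64.000
Op 2: CLOSE 4-2: Q_total=18.00, C_total=5.00, V=3.60; Q4=7.20, Q2=10.80; dissipated=25.350
Op 3: CLOSE 4-2: Q_total=18.00, C_total=5.00, V=3.60; Q4=7.20, Q2=10.80; dissipated=0.000
Op 4: CLOSE 3-2: Q_total=22.80, C_total=7.00, V=3.26; Q3=13.03, Q2=9.77; dissipated=0.309
Op 5: CLOSE 2-1: Q_total=9.77, C_total=5.00, V=1.95; Q2=5.86, Q1=3.91; dissipated=6.365
Final charges: Q1=3.91, Q2=5.86, Q3=13.03, Q4=7.20, Q5=4.00

Answer: 7.20 μC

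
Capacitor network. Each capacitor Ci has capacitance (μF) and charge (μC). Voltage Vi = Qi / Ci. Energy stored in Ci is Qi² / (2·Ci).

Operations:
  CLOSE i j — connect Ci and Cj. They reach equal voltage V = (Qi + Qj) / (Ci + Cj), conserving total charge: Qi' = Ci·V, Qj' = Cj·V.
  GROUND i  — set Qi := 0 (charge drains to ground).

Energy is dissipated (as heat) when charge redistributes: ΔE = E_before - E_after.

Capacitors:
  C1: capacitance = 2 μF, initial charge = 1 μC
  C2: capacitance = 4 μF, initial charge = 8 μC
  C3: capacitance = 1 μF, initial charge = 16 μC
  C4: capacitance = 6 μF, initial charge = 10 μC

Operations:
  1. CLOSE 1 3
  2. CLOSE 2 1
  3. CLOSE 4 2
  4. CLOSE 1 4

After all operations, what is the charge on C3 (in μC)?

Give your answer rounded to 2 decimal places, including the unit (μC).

Initial: C1(2μF, Q=1μC, V=0.50V), C2(4μF, Q=8μC, V=2.00V), C3(1μF, Q=16μC, V=16.00V), C4(6μF, Q=10μC, V=1.67V)
Op 1: CLOSE 1-3: Q_total=17.00, C_total=3.00, V=5.67; Q1=11.33, Q3=5.67; dissipated=80.083
Op 2: CLOSE 2-1: Q_total=19.33, C_total=6.00, V=3.22; Q2=12.89, Q1=6.44; dissipated=8.963
Op 3: CLOSE 4-2: Q_total=22.89, C_total=10.00, V=2.29; Q4=13.73, Q2=9.16; dissipated=2.904
Op 4: CLOSE 1-4: Q_total=20.18, C_total=8.00, V=2.52; Q1=5.04, Q4=15.13; dissipated=0.653
Final charges: Q1=5.04, Q2=9.16, Q3=5.67, Q4=15.13

Answer: 5.67 μC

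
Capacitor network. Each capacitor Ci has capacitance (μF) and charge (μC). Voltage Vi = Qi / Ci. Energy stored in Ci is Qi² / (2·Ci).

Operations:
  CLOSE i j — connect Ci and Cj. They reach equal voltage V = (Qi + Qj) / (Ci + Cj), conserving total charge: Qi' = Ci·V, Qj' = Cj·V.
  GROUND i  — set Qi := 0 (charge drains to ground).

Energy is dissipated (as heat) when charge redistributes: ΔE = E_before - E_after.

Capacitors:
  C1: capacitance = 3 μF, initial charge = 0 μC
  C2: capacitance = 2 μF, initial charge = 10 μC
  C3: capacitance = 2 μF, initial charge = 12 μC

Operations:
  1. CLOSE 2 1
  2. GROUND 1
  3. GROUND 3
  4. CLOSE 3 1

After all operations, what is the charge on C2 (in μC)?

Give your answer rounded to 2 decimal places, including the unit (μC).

Answer: 4.00 μC

Derivation:
Initial: C1(3μF, Q=0μC, V=0.00V), C2(2μF, Q=10μC, V=5.00V), C3(2μF, Q=12μC, V=6.00V)
Op 1: CLOSE 2-1: Q_total=10.00, C_total=5.00, V=2.00; Q2=4.00, Q1=6.00; dissipated=15.000
Op 2: GROUND 1: Q1=0; energy lost=6.000
Op 3: GROUND 3: Q3=0; energy lost=36.000
Op 4: CLOSE 3-1: Q_total=0.00, C_total=5.00, V=0.00; Q3=0.00, Q1=0.00; dissipated=0.000
Final charges: Q1=0.00, Q2=4.00, Q3=0.00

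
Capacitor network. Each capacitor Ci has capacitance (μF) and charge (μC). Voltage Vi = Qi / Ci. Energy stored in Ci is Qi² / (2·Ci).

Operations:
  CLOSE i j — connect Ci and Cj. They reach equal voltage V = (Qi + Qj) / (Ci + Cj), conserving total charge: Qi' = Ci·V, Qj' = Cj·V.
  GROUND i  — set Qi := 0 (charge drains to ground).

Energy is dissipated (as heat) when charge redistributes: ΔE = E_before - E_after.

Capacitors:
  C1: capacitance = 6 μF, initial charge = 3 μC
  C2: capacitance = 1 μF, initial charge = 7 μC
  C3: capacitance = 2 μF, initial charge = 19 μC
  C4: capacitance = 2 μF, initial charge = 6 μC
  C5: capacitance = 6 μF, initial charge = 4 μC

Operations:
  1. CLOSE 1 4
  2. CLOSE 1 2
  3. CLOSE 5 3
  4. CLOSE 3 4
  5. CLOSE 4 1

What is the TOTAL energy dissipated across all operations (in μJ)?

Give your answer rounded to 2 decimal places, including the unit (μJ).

Initial: C1(6μF, Q=3μC, V=0.50V), C2(1μF, Q=7μC, V=7.00V), C3(2μF, Q=19μC, V=9.50V), C4(2μF, Q=6μC, V=3.00V), C5(6μF, Q=4μC, V=0.67V)
Op 1: CLOSE 1-4: Q_total=9.00, C_total=8.00, V=1.12; Q1=6.75, Q4=2.25; dissipated=4.688
Op 2: CLOSE 1-2: Q_total=13.75, C_total=7.00, V=1.96; Q1=11.79, Q2=1.96; dissipated=14.792
Op 3: CLOSE 5-3: Q_total=23.00, C_total=8.00, V=2.88; Q5=17.25, Q3=5.75; dissipated=58.521
Op 4: CLOSE 3-4: Q_total=8.00, C_total=4.00, V=2.00; Q3=4.00, Q4=4.00; dissipated=1.531
Op 5: CLOSE 4-1: Q_total=15.79, C_total=8.00, V=1.97; Q4=3.95, Q1=11.84; dissipated=0.001
Total dissipated: 79.533 μJ

Answer: 79.53 μJ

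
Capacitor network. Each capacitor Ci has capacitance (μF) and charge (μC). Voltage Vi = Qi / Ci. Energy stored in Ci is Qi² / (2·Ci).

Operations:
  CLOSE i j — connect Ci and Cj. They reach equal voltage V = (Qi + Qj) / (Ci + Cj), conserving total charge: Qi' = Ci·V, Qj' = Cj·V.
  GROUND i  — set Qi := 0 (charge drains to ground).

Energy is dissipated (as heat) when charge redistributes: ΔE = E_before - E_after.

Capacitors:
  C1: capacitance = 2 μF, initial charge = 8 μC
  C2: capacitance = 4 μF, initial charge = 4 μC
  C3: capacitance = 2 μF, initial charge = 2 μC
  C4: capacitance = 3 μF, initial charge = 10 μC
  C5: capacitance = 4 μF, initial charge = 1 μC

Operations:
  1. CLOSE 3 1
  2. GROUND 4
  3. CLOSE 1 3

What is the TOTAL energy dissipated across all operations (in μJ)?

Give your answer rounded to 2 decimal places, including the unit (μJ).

Initial: C1(2μF, Q=8μC, V=4.00V), C2(4μF, Q=4μC, V=1.00V), C3(2μF, Q=2μC, V=1.00V), C4(3μF, Q=10μC, V=3.33V), C5(4μF, Q=1μC, V=0.25V)
Op 1: CLOSE 3-1: Q_total=10.00, C_total=4.00, V=2.50; Q3=5.00, Q1=5.00; dissipated=4.500
Op 2: GROUND 4: Q4=0; energy lost=16.667
Op 3: CLOSE 1-3: Q_total=10.00, C_total=4.00, V=2.50; Q1=5.00, Q3=5.00; dissipated=0.000
Total dissipated: 21.167 μJ

Answer: 21.17 μJ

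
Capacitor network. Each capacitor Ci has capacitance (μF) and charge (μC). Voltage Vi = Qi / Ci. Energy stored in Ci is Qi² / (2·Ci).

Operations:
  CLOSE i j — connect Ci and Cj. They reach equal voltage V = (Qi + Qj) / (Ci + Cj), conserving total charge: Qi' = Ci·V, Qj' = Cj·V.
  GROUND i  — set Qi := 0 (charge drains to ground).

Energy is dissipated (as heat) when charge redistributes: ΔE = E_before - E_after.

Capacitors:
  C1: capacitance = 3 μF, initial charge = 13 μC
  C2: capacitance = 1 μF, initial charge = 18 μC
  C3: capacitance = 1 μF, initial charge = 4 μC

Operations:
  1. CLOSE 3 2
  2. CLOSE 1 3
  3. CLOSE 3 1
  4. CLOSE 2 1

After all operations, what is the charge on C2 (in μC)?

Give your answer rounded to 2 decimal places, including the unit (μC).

Initial: C1(3μF, Q=13μC, V=4.33V), C2(1μF, Q=18μC, V=18.00V), C3(1μF, Q=4μC, V=4.00V)
Op 1: CLOSE 3-2: Q_total=22.00, C_total=2.00, V=11.00; Q3=11.00, Q2=11.00; dissipated=49.000
Op 2: CLOSE 1-3: Q_total=24.00, C_total=4.00, V=6.00; Q1=18.00, Q3=6.00; dissipated=16.667
Op 3: CLOSE 3-1: Q_total=24.00, C_total=4.00, V=6.00; Q3=6.00, Q1=18.00; dissipated=0.000
Op 4: CLOSE 2-1: Q_total=29.00, C_total=4.00, V=7.25; Q2=7.25, Q1=21.75; dissipated=9.375
Final charges: Q1=21.75, Q2=7.25, Q3=6.00

Answer: 7.25 μC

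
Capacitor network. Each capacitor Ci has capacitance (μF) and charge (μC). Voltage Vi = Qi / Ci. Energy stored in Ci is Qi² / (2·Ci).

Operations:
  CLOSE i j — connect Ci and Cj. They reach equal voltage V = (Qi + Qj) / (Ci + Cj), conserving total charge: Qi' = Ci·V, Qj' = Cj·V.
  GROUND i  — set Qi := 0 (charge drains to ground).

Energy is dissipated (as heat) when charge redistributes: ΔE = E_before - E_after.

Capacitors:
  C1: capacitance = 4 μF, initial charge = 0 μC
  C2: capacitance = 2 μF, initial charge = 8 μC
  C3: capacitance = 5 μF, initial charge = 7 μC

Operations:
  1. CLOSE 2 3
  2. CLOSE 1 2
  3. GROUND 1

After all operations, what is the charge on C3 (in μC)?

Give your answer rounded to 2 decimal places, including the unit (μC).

Initial: C1(4μF, Q=0μC, V=0.00V), C2(2μF, Q=8μC, V=4.00V), C3(5μF, Q=7μC, V=1.40V)
Op 1: CLOSE 2-3: Q_total=15.00, C_total=7.00, V=2.14; Q2=4.29, Q3=10.71; dissipated=4.829
Op 2: CLOSE 1-2: Q_total=4.29, C_total=6.00, V=0.71; Q1=2.86, Q2=1.43; dissipated=3.061
Op 3: GROUND 1: Q1=0; energy lost=1.020
Final charges: Q1=0.00, Q2=1.43, Q3=10.71

Answer: 10.71 μC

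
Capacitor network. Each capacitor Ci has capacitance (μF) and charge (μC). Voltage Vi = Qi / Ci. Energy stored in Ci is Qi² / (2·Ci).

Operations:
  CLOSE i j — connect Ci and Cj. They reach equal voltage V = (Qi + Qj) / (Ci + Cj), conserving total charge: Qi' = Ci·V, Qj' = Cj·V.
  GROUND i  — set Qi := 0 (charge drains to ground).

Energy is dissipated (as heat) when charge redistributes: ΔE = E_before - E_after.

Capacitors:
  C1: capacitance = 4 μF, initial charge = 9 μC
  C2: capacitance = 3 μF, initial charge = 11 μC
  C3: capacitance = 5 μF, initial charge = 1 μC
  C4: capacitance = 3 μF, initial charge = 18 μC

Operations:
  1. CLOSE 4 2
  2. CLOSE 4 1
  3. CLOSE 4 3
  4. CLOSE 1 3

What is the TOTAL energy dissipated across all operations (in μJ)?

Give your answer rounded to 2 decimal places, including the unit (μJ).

Initial: C1(4μF, Q=9μC, V=2.25V), C2(3μF, Q=11μC, V=3.67V), C3(5μF, Q=1μC, V=0.20V), C4(3μF, Q=18μC, V=6.00V)
Op 1: CLOSE 4-2: Q_total=29.00, C_total=6.00, V=4.83; Q4=14.50, Q2=14.50; dissipated=4.083
Op 2: CLOSE 4-1: Q_total=23.50, C_total=7.00, V=3.36; Q4=10.07, Q1=13.43; dissipated=5.720
Op 3: CLOSE 4-3: Q_total=11.07, C_total=8.00, V=1.38; Q4=4.15, Q3=6.92; dissipated=9.345
Op 4: CLOSE 1-3: Q_total=20.35, C_total=9.00, V=2.26; Q1=9.04, Q3=11.30; dissipated=4.326
Total dissipated: 23.474 μJ

Answer: 23.47 μJ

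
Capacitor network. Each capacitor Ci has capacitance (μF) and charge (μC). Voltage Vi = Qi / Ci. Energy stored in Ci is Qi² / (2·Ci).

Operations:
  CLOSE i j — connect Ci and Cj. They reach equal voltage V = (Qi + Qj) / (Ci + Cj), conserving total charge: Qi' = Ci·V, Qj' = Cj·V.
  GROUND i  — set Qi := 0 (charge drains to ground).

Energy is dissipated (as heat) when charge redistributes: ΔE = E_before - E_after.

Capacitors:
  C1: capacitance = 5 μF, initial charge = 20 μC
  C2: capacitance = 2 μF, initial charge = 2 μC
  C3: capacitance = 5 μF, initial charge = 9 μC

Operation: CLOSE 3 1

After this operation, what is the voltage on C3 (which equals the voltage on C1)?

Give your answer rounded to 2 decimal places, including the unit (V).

Initial: C1(5μF, Q=20μC, V=4.00V), C2(2μF, Q=2μC, V=1.00V), C3(5μF, Q=9μC, V=1.80V)
Op 1: CLOSE 3-1: Q_total=29.00, C_total=10.00, V=2.90; Q3=14.50, Q1=14.50; dissipated=6.050

Answer: 2.90 V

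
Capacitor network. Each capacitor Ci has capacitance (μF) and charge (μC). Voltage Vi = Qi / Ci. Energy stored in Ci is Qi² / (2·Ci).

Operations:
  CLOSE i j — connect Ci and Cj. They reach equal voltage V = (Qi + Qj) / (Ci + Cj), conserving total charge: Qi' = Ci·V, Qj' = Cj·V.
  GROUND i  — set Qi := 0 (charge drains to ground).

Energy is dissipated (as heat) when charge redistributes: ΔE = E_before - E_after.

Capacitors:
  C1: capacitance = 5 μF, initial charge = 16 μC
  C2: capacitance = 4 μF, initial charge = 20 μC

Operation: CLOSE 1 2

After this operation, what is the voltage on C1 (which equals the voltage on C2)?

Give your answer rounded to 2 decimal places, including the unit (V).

Answer: 4.00 V

Derivation:
Initial: C1(5μF, Q=16μC, V=3.20V), C2(4μF, Q=20μC, V=5.00V)
Op 1: CLOSE 1-2: Q_total=36.00, C_total=9.00, V=4.00; Q1=20.00, Q2=16.00; dissipated=3.600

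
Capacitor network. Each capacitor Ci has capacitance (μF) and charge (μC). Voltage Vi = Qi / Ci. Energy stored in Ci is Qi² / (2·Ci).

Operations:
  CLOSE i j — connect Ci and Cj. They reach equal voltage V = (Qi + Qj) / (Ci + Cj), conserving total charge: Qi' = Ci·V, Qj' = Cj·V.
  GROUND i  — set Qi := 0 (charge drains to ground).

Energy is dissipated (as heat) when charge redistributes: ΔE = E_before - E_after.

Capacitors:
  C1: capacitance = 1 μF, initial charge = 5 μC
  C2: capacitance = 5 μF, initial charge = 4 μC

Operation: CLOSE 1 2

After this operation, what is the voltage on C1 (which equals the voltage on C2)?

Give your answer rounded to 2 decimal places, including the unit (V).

Initial: C1(1μF, Q=5μC, V=5.00V), C2(5μF, Q=4μC, V=0.80V)
Op 1: CLOSE 1-2: Q_total=9.00, C_total=6.00, V=1.50; Q1=1.50, Q2=7.50; dissipated=7.350

Answer: 1.50 V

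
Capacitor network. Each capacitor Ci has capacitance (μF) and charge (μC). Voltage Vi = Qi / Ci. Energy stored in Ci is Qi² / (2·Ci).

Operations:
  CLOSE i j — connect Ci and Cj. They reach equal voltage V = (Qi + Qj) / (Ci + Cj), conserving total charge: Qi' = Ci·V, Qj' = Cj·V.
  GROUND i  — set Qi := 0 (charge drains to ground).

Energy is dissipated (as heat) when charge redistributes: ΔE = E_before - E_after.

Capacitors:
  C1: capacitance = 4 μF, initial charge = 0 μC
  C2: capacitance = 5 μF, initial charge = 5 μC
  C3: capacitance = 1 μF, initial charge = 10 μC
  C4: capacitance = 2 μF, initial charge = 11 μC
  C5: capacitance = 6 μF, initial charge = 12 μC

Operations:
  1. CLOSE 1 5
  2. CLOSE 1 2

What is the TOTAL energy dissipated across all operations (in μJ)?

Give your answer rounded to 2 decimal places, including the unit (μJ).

Initial: C1(4μF, Q=0μC, V=0.00V), C2(5μF, Q=5μC, V=1.00V), C3(1μF, Q=10μC, V=10.00V), C4(2μF, Q=11μC, V=5.50V), C5(6μF, Q=12μC, V=2.00V)
Op 1: CLOSE 1-5: Q_total=12.00, C_total=10.00, V=1.20; Q1=4.80, Q5=7.20; dissipated=4.800
Op 2: CLOSE 1-2: Q_total=9.80, C_total=9.00, V=1.09; Q1=4.36, Q2=5.44; dissipated=0.044
Total dissipated: 4.844 μJ

Answer: 4.84 μJ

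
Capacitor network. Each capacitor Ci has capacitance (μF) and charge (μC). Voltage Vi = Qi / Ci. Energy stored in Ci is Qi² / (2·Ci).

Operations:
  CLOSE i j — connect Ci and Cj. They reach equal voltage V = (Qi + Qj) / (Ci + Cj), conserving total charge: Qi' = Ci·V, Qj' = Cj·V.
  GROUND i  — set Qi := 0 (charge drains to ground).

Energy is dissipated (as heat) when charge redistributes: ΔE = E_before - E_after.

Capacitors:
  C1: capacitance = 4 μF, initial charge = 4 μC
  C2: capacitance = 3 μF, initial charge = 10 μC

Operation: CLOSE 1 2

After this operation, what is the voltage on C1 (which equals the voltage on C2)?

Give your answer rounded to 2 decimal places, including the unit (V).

Initial: C1(4μF, Q=4μC, V=1.00V), C2(3μF, Q=10μC, V=3.33V)
Op 1: CLOSE 1-2: Q_total=14.00, C_total=7.00, V=2.00; Q1=8.00, Q2=6.00; dissipated=4.667

Answer: 2.00 V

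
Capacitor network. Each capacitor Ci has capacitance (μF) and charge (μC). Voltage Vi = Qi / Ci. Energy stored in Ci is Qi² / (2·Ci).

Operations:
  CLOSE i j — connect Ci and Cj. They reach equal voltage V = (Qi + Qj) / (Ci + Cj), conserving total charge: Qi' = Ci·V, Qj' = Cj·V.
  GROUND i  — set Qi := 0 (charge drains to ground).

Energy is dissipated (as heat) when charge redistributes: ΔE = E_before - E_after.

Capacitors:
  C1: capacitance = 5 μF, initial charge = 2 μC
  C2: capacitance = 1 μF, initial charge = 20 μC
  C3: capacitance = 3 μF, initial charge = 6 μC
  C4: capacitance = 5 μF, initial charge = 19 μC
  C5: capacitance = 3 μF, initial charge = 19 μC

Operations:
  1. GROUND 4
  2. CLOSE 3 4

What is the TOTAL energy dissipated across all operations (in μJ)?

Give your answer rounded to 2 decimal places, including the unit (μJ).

Answer: 39.85 μJ

Derivation:
Initial: C1(5μF, Q=2μC, V=0.40V), C2(1μF, Q=20μC, V=20.00V), C3(3μF, Q=6μC, V=2.00V), C4(5μF, Q=19μC, V=3.80V), C5(3μF, Q=19μC, V=6.33V)
Op 1: GROUND 4: Q4=0; energy lost=36.100
Op 2: CLOSE 3-4: Q_total=6.00, C_total=8.00, V=0.75; Q3=2.25, Q4=3.75; dissipated=3.750
Total dissipated: 39.850 μJ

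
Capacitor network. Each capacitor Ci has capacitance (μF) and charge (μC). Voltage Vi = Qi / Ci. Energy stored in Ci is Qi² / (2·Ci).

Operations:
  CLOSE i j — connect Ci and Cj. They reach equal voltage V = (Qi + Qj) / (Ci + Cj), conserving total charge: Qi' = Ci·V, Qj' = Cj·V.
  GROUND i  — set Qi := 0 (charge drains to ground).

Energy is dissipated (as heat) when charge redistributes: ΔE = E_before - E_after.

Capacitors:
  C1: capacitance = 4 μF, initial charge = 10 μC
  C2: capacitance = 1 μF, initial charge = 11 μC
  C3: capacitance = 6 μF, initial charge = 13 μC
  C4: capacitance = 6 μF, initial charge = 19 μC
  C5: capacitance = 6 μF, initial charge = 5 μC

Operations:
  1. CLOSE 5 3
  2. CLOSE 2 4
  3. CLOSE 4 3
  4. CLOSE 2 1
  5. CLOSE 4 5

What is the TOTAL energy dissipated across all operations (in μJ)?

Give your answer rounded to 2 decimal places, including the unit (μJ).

Answer: 44.79 μJ

Derivation:
Initial: C1(4μF, Q=10μC, V=2.50V), C2(1μF, Q=11μC, V=11.00V), C3(6μF, Q=13μC, V=2.17V), C4(6μF, Q=19μC, V=3.17V), C5(6μF, Q=5μC, V=0.83V)
Op 1: CLOSE 5-3: Q_total=18.00, C_total=12.00, V=1.50; Q5=9.00, Q3=9.00; dissipated=2.667
Op 2: CLOSE 2-4: Q_total=30.00, C_total=7.00, V=4.29; Q2=4.29, Q4=25.71; dissipated=26.298
Op 3: CLOSE 4-3: Q_total=34.71, C_total=12.00, V=2.89; Q4=17.36, Q3=17.36; dissipated=11.640
Op 4: CLOSE 2-1: Q_total=14.29, C_total=5.00, V=2.86; Q2=2.86, Q1=11.43; dissipated=1.276
Op 5: CLOSE 4-5: Q_total=26.36, C_total=12.00, V=2.20; Q4=13.18, Q5=13.18; dissipated=2.910
Total dissipated: 44.790 μJ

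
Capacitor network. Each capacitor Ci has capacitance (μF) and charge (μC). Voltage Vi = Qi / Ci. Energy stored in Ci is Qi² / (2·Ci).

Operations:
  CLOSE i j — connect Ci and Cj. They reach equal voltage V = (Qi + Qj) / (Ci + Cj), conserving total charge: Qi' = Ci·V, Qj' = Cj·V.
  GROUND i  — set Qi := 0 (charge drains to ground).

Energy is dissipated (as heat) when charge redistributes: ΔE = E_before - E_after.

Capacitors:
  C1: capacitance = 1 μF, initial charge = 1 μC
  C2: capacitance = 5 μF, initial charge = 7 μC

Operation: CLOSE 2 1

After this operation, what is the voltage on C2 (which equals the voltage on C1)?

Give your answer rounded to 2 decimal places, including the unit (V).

Initial: C1(1μF, Q=1μC, V=1.00V), C2(5μF, Q=7μC, V=1.40V)
Op 1: CLOSE 2-1: Q_total=8.00, C_total=6.00, V=1.33; Q2=6.67, Q1=1.33; dissipated=0.067

Answer: 1.33 V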